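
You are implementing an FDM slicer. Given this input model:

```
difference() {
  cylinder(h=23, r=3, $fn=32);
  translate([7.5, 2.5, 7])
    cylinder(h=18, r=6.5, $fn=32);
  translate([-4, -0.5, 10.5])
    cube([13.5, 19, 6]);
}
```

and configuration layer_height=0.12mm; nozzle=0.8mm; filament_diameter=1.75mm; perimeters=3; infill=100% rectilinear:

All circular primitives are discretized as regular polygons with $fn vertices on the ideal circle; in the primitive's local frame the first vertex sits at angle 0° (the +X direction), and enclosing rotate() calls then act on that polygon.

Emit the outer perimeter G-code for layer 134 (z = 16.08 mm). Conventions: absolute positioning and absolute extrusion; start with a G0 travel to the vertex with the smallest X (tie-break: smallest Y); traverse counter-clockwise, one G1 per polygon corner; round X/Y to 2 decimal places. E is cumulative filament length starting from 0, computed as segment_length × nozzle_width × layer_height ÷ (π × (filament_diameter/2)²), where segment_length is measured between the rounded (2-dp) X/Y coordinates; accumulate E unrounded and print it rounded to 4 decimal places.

G0 X-2.95 Y-0.50 Z16.08
G1 X-2.94 Y-0.59 E0.0036
G1 X-2.77 Y-1.15 E0.0270
G1 X-2.49 Y-1.67 E0.0505
G1 X-2.12 Y-2.12 E0.0738
G1 X-1.67 Y-2.49 E0.0970
G1 X-1.15 Y-2.77 E0.1206
G1 X-0.59 Y-2.94 E0.1440
G1 X0.00 Y-3.00 E0.1676
G1 X0.59 Y-2.94 E0.1913
G1 X1.15 Y-2.77 E0.2147
G1 X1.67 Y-2.49 E0.2382
G1 X2.12 Y-2.12 E0.2615
G1 X2.49 Y-1.67 E0.2848
G1 X2.52 Y-1.62 E0.2871
G1 X2.10 Y-1.11 E0.3134
G1 X1.77 Y-0.50 E0.3411
G1 X-2.95 Y-0.50 E0.5295

At z = 16.08 mm: the r=3 cylinder gives a regular 32-gon of circumradius 3 (constant along its height); the r=6.5 cylinder at (7.5, 2.5) gives a regular 32-gon of circumradius 6.5 (constant along its height); the 13.5×19 cube at (-4, -0.5) contributes its full rectangle; After the difference (first − rest): starting from the r=3 cylinder, the r=6.5 cylinder at (7.5, 2.5) partially overlaps it — only the 5.05 mm² overlap (of its 131.88 mm²) is removed, clipping the outline; the 13.5×19 cube at (-4, -0.5) partially overlaps it — only the 12.73 mm² overlap (of its 256.50 mm²) is removed, clipping the outline — 1 connected region. The outline is a single polygon with 17 vertices. Extrusion per mm of travel: 0.8 × 0.12 / (π × 0.875²) = 0.039912. Accumulating E over each segment gives final E = 0.5295.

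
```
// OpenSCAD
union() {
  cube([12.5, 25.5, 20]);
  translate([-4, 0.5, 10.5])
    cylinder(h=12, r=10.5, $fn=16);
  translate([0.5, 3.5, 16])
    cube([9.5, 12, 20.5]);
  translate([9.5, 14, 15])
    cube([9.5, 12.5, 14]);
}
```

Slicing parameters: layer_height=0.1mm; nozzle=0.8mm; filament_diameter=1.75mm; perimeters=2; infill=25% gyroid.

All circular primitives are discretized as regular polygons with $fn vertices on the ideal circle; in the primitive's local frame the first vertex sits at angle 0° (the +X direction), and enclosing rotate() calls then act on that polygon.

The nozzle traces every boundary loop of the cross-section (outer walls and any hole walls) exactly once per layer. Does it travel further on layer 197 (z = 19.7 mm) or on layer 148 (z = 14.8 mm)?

layer 197 (z = 19.7 mm)

Layer 197 (z = 19.7): the cube is present — its section is the full 12.5×25.5 rectangle (perimeter 76.00 mm); the cylinder at (-4, 0.5): section is a regular 16-gon, circumradius r=10.5 (perimeter = 2·16·10.500·sin(180°/16) = 65.55 mm); the cube at (0.5, 3.5) is present — its section is the full 9.5×12 rectangle (perimeter 43.00 mm); the cube at (9.5, 14) (footprint 9.5×12.5) is included at this height (perimeter 44.00 mm); Combining (union): the regions partially overlap (shared area 195.70 mm²), so the edge portions inside another operand are dropped and the merged outline is re-measured after clipping — boundary = 127.13 mm. So its perimeter = 127.13 mm. Layer 148 (z = 14.8): the 12.5×25.5 cube contributes its full rectangle (perimeter 76.00 mm); the r=10.5 cylinder at (-4, 0.5) contributes a regular 16-gon of circumradius 10.5 (perimeter = 2·16·10.500·sin(180°/16) = 65.55 mm); the cube at (0.5, 3.5) is not intersected at this z (z outside [16, 36.5]); the cube at (9.5, 14) is not intersected at this z (z outside [15, 29]); Combining (union): the regions partially overlap (shared area 47.20 mm²), so the edge portions inside another operand are dropped and the merged outline is re-measured after clipping — boundary = 112.13 mm. So its perimeter = 112.13 mm. Layer 197 is larger (127.13 vs 112.13 mm).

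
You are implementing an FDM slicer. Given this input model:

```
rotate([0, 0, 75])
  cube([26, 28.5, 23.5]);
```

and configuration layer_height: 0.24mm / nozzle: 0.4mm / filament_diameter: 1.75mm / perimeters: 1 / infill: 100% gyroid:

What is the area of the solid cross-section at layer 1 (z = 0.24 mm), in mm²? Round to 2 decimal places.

At z = 0.24 mm: the cube is present — its section is the full 26×28.5 rectangle (area 741.00 mm²); (whole slice rotated 75° about Z — lengths, areas and connectivity unchanged). Overall, the cross-section is a single solid region. Net area = 741.00 mm².

741.00 mm²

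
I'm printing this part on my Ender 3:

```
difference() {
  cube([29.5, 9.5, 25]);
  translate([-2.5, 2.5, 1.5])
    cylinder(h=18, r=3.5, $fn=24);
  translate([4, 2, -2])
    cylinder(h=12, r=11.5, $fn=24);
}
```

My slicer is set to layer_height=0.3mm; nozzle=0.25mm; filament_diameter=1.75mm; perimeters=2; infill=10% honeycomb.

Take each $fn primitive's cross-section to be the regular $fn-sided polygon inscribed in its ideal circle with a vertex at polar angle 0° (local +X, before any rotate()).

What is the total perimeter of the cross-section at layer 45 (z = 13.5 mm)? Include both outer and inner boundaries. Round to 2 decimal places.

At z = 13.5 mm: the cube (footprint 29.5×9.5) is included at this height (perimeter 78.00 mm); the r=3.5 cylinder at (-2.5, 2.5) gives a regular 24-gon of circumradius 3.5 (constant along its height) (perimeter = 2·24·3.500·sin(180°/24) = 21.93 mm); the cylinder at (4, 2) does not reach this height (z outside [-2, 10]); After the difference (first − rest): starting from the 29.5×9.5 cube, the r=3.5 cylinder at (-2.5, 2.5) partially overlaps it — only the 3.26 mm² overlap (of its 38.05 mm²) is removed, clipping the outline — boundary = 78.52 mm. Overall, the cross-section is a single solid region. Total boundary length (outer) = 78.52 mm.

78.52 mm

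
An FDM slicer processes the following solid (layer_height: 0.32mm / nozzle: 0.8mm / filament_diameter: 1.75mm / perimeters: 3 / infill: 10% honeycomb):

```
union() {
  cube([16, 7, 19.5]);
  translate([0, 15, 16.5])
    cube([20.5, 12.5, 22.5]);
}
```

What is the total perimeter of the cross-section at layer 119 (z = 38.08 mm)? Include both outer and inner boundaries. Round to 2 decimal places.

At z = 38.08 mm: the cube does not reach this height (z outside [0, 19.5]); the 20.5×12.5 cube at (0, 15) contributes its full rectangle (perimeter 66.00 mm); Combining (union): only the 20.5×12.5 cube at (0, 15) is present, so the union is just that shape — boundary = 66.00 mm. Overall, the cross-section is a single solid region. Total boundary length (outer) = 66.00 mm.

66.00 mm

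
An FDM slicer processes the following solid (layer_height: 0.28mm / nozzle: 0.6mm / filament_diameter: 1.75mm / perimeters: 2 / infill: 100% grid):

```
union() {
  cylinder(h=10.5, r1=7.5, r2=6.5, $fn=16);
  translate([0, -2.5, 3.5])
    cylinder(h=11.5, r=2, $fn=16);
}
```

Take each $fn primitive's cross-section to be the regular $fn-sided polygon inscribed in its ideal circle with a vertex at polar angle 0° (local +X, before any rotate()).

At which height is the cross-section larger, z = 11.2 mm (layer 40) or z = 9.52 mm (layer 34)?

layer 34 (z = 9.52 mm)

Layer 40 (z = 11.2): the cone does not reach this height (z outside [0, 10.5]); the r=2 cylinder at (0, -2.5) contributes a regular 16-gon of circumradius 2 (area = (16/2)·2.000²·sin(360°/16) = 12.25 mm²); Taking the union: only the r=2 cylinder at (0, -2.5) is present, so the union is just that shape — area = 12.25 mm². So its area = 12.25 mm². Layer 34 (z = 9.52): the cone: at t=0.907 of its height the radius interpolates to r₁+(r₂−r₁)t = 6.593, giving a regular 16-gon of that circumradius (area = (16/2)·6.593²·sin(360°/16) = 133.09 mm²); the r=2 cylinder at (0, -2.5) contributes a regular 16-gon of circumradius 2 (area = (16/2)·2.000²·sin(360°/16) = 12.25 mm²); Merging all regions: the r=2 cylinder at (0, -2.5) lies entirely inside the cone, so the union is just the cone — area = 133.09 mm². So its area = 133.09 mm². Layer 34 is larger (133.09 vs 12.25 mm²).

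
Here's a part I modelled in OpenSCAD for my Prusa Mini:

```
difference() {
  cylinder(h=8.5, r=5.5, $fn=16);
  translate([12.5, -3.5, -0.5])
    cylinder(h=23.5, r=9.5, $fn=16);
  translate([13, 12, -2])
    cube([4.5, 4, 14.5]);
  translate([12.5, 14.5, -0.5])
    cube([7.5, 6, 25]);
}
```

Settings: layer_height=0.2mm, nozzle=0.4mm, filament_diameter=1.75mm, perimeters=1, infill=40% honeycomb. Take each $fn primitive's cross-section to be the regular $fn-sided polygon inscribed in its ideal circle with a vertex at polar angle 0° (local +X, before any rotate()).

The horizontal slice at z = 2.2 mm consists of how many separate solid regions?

1

At z = 2.2 mm: the r=5.5 cylinder contributes a regular 16-gon of circumradius 5.5; the r=9.5 cylinder at (12.5, -3.5) gives a regular 16-gon of circumradius 9.5 (constant along its height); the cube at (13, 12) (footprint 4.5×4) is included at this height; the cube at (12.5, 14.5) is present — its section is the full 7.5×6 rectangle; Taking the first minus the rest: starting from the r=5.5 cylinder, the r=9.5 cylinder at (12.5, -3.5) partially overlaps it — only the 8.44 mm² overlap (of its 276.30 mm²) is removed, clipping the outline; the 4.5×4 cube at (13, 12) misses the remaining region (no effect); the 7.5×6 cube at (12.5, 14.5) misses the remaining region (no effect) — 1 connected region. The result has 1 disconnected region.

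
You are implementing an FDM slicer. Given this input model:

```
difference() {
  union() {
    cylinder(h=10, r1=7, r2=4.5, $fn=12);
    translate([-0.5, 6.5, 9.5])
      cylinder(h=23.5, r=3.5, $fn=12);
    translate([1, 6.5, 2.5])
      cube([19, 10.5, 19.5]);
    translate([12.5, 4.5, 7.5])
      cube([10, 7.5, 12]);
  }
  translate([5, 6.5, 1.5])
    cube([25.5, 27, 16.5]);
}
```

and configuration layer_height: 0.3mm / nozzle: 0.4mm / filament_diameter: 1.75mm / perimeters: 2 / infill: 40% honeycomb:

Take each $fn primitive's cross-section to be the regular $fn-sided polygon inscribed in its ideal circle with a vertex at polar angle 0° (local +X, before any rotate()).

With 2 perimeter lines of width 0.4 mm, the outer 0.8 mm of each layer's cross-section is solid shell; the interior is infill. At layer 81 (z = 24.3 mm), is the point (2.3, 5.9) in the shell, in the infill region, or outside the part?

At z = 24.3 mm: the cone does not reach this height (z outside [0, 10]); the r=3.5 cylinder at (-0.5, 6.5) gives a regular 12-gon of circumradius 3.5 (constant along its height); the cube at (1, 6.5) does not reach this height (z outside [2.5, 22]); the cube at (12.5, 4.5) does not reach this height (z outside [7.5, 19.5]); Taking the union: only the r=3.5 cylinder at (-0.5, 6.5) is present, so the union is just that shape — 1 connected region; the cube at (5, 6.5) does not reach this height (z outside [1.5, 18]); Subtracting the remaining from the first: none of the subtracted shapes is present at this height, so that combined region is unchanged — 1 connected region. Overall, the cross-section is a single solid region. The nearest boundary edge runs (2.53, 4.75)→(3.00, 6.50); distance from the point to it = 0.52 mm. The point is inside the cross-section, 0.52 mm from the nearest boundary — within the 0.8 mm shell band (2 × 0.4).

shell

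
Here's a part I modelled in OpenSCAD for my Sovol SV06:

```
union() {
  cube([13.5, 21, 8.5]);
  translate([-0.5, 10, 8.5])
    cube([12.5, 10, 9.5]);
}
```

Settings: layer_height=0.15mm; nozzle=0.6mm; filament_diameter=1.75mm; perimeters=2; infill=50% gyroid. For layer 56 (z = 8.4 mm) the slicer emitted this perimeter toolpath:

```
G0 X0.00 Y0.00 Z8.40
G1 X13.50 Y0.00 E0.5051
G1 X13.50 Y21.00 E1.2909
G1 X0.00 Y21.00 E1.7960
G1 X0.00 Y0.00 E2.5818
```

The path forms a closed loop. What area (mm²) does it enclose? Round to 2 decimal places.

283.50 mm²

Apply the shoelace formula to the sequence of (X, Y) vertices; enclosed area = 283.50 mm².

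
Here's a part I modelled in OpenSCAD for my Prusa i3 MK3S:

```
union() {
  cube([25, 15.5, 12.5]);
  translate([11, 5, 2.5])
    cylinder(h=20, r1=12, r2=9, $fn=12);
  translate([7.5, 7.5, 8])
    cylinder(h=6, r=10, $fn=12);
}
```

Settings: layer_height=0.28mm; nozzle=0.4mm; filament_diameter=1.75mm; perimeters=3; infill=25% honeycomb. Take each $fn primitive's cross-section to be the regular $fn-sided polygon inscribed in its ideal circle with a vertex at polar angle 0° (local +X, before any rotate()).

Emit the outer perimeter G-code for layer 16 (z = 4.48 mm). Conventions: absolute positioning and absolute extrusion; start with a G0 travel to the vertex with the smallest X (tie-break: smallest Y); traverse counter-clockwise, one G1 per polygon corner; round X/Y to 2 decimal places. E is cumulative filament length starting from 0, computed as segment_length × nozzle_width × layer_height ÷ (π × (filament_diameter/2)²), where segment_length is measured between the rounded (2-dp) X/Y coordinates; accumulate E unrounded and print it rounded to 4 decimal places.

At z = 4.48 mm: the cube (footprint 25×15.5) is included at this height; the cone at (11, 5) (r1=12→r2=9) has section circumradius 11.703 here — a regular 12-gon; the cylinder at (7.5, 7.5) is not intersected at this z (z outside [8, 14]); Combining (union): the regions partially overlap (shared area 308.53 mm²), so overlapping operands fuse into one piece — 1 connected region. The outline is a single polygon with 17 vertices. Extrusion per mm of travel: 0.4 × 0.28 / (π × 0.875²) = 0.046564. Accumulating E over each segment gives final E = 4.0407.

G0 X-0.70 Y5.00 Z4.48
G1 X0.00 Y2.38 E0.1263
G1 X0.00 Y0.00 E0.2371
G1 X0.64 Y0.00 E0.2669
G1 X0.86 Y-0.85 E0.3078
G1 X5.15 Y-5.14 E0.5903
G1 X11.00 Y-6.70 E0.8722
G1 X16.85 Y-5.14 E1.1541
G1 X21.14 Y-0.85 E1.4366
G1 X21.36 Y0.00 E1.4775
G1 X25.00 Y0.00 E1.6470
G1 X25.00 Y15.50 E2.3688
G1 X15.49 Y15.50 E2.8116
G1 X11.00 Y16.70 E3.0280
G1 X6.51 Y15.50 E3.2444
G1 X0.00 Y15.50 E3.5475
G1 X0.00 Y7.62 E3.9145
G1 X-0.70 Y5.00 E4.0407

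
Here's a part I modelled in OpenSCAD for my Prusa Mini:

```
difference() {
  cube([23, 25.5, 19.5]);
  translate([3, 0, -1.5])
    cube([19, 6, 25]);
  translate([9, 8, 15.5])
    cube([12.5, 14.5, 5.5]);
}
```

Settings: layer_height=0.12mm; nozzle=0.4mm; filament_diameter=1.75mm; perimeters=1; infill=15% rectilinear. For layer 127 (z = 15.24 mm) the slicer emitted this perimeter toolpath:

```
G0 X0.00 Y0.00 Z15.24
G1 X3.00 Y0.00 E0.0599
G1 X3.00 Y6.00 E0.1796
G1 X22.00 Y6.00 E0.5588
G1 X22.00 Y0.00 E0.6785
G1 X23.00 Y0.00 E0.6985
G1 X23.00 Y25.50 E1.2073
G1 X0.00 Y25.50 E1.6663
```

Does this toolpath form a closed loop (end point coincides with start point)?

Start point (G0): (0.00, 0.00). End point (last G1): the path does not return to the start — open.

no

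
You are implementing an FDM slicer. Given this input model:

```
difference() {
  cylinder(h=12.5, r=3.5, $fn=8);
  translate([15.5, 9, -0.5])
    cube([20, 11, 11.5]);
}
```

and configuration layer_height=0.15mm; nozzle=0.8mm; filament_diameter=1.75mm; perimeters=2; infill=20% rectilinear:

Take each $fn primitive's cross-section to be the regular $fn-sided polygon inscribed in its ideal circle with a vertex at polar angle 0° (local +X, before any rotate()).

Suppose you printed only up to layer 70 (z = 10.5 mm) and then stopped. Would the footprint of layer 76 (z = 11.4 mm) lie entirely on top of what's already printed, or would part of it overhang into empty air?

entirely on top

Compare the two slices. At z = 10.5: the r=3.5 cylinder gives a regular 8-gon of circumradius 3.5 (constant along its height) (area = (8/2)·3.500²·sin(360°/8) = 34.65 mm²); the cube at (15.5, 9) is present — its section is the full 20×11 rectangle (area 220.00 mm²); Taking the first minus the rest: starting from the r=3.5 cylinder (34.65 mm²), the 20×11 cube at (15.5, 9) misses the remaining region (no effect) — area = 34.65 mm². At z = 11.4: the r=3.5 cylinder contributes a regular 8-gon of circumradius 3.5 (area = (8/2)·3.500²·sin(360°/8) = 34.65 mm²); the cube at (15.5, 9) is absent (z outside [-0.5, 11]); After the difference (first − rest): none of the subtracted shapes is present at this height, so the r=3.5 cylinder is unchanged — area = 34.65 mm². Checking containment: the cross-section at z = 11.4 is a subset of the cross-section at z = 10.5.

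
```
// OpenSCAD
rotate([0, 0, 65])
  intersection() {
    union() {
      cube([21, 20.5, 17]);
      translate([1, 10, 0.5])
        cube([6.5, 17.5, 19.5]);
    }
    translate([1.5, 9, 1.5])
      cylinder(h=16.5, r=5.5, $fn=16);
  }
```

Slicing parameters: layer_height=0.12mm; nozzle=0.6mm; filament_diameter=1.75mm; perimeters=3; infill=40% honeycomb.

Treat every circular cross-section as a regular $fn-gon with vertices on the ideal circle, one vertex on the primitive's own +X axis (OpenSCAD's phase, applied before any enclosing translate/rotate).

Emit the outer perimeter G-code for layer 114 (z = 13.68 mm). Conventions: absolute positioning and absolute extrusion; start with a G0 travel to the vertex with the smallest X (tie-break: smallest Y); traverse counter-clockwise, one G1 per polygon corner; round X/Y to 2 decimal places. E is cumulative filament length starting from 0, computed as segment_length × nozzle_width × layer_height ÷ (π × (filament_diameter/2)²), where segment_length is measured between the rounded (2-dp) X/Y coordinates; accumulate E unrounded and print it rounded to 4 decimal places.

At z = 13.68 mm: the cube (footprint 21×20.5) is included at this height; the cube at (1, 10) (footprint 6.5×17.5) is included at this height; Merging all regions: the regions partially overlap (shared area 68.25 mm²), so overlapping operands fuse into one piece — 1 connected region; the r=5.5 cylinder at (1.5, 9) gives a regular 16-gon of circumradius 5.5 (constant along its height); Keeping only the common overlap: the r=5.5 cylinder at (1.5, 9) partially overlaps the result so far; clipping to the common part keeps 62.36 mm² — 1 connected region; (whole slice rotated 65° about Z — lengths, areas and connectivity unchanged). The outline is a single polygon with 11 vertices. Extrusion per mm of travel: 0.6 × 0.12 / (π × 0.875²) = 0.029934. Accumulating E over each segment gives final E = 0.9168.

G0 X-12.87 Y6.00 Z13.68
G1 X-3.44 Y1.61 E0.3114
G1 X-2.54 Y2.84 E0.3570
G1 X-2.03 Y4.92 E0.4211
G1 X-2.35 Y7.04 E0.4853
G1 X-3.47 Y8.88 E0.5498
G1 X-5.20 Y10.15 E0.6140
G1 X-7.28 Y10.66 E0.6781
G1 X-9.40 Y10.33 E0.7423
G1 X-11.24 Y9.22 E0.8067
G1 X-12.51 Y7.49 E0.8709
G1 X-12.87 Y6.00 E0.9168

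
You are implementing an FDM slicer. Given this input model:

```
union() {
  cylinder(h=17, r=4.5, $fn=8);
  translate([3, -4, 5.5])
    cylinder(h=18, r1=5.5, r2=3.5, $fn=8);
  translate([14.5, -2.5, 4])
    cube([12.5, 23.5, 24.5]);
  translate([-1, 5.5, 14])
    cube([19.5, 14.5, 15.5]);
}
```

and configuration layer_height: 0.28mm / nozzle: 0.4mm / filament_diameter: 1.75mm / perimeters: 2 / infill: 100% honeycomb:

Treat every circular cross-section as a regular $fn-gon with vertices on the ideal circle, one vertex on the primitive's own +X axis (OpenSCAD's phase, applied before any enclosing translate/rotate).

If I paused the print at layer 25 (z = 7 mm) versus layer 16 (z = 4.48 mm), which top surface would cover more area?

Layer 25 (z = 7): the r=4.5 cylinder gives a regular 8-gon of circumradius 4.5 (constant along its height) (area = (8/2)·4.500²·sin(360°/8) = 57.28 mm²); the cone at (3, -4) (r1=5.5→r2=3.5) has section circumradius 5.333 here — a regular 8-gon (area = (8/2)·5.333²·sin(360°/8) = 80.45 mm²); the cube at (14.5, -2.5) (footprint 12.5×23.5) is included at this height (area 293.75 mm²); the cube at (-1, 5.5) is not intersected at this z (z outside [14, 29.5]); Combining (union): the regions partially overlap — summed areas 431.48 mm² minus the doubly-counted overlap 23.92 mm² gives 407.56 mm² — area = 407.56 mm². So its area = 407.56 mm². Layer 16 (z = 4.48): the r=4.5 cylinder contributes a regular 8-gon of circumradius 4.5 (area = (8/2)·4.500²·sin(360°/8) = 57.28 mm²); the cone at (3, -4) does not reach this height (z outside [5.5, 23.5]); the cube at (14.5, -2.5) is present — its section is the full 12.5×23.5 rectangle (area 293.75 mm²); the cube at (-1, 5.5) is not intersected at this z (z outside [14, 29.5]); Merging all regions: the 2 present regions are separate (no shared area or edge), so areas and boundary lengths simply add and each stays a separate island — area = 351.03 mm². So its area = 351.03 mm². Layer 25 is larger (407.56 vs 351.03 mm²).

layer 25 (z = 7 mm)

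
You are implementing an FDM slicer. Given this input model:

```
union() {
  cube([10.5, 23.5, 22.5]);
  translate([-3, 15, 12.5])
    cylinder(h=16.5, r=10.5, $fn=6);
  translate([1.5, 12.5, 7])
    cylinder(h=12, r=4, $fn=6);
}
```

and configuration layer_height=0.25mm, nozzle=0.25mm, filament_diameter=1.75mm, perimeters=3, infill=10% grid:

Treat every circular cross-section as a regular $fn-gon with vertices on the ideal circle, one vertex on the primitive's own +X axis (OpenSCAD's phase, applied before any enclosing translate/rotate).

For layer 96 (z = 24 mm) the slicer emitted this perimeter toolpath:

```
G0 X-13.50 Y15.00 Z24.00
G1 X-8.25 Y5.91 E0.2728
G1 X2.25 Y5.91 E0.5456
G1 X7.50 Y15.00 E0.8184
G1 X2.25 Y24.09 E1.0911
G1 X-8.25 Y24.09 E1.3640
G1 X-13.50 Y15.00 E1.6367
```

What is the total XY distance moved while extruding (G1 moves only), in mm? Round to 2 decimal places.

Sum the Euclidean lengths of each G1 segment: total = 62.99 mm.

62.99 mm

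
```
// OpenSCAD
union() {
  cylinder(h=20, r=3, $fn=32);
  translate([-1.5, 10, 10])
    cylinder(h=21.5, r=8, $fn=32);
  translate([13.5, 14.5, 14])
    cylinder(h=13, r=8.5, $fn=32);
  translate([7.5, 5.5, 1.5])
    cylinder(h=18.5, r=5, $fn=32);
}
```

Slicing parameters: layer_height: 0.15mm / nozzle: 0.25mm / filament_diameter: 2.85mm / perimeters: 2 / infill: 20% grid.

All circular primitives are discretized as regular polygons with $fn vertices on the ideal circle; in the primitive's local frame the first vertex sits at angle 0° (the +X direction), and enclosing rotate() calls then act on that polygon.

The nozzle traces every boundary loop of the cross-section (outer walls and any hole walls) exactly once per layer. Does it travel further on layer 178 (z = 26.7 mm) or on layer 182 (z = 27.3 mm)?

layer 178 (z = 26.7 mm)

Layer 178 (z = 26.7): the cylinder does not reach this height (z outside [0, 20]); the r=8 cylinder at (-1.5, 10) gives a regular 32-gon of circumradius 8 (constant along its height) (perimeter = 2·32·8.000·sin(180°/32) = 50.18 mm); the r=8.5 cylinder at (13.5, 14.5) gives a regular 32-gon of circumradius 8.5 (constant along its height) (perimeter = 2·32·8.500·sin(180°/32) = 53.32 mm); the cylinder at (7.5, 5.5) is absent (z outside [1.5, 20]); Combining (union): the regions partially overlap (shared area 2.66 mm²), so the edge portions inside another operand are dropped and the merged outline is re-measured after clipping — boundary = 93.13 mm. So its perimeter = 93.13 mm. Layer 182 (z = 27.3): the cylinder is absent (z outside [0, 20]); the cylinder at (-1.5, 10): section is a regular 32-gon, circumradius r=8 (perimeter = 2·32·8.000·sin(180°/32) = 50.18 mm); the cylinder at (13.5, 14.5) is not intersected at this z (z outside [14, 27]); the cylinder at (7.5, 5.5) does not reach this height (z outside [1.5, 20]); Combining (union): only the r=8 cylinder at (-1.5, 10) is present, so the union is just that shape — boundary = 50.18 mm. So its perimeter = 50.18 mm. Layer 178 is larger (93.13 vs 50.18 mm).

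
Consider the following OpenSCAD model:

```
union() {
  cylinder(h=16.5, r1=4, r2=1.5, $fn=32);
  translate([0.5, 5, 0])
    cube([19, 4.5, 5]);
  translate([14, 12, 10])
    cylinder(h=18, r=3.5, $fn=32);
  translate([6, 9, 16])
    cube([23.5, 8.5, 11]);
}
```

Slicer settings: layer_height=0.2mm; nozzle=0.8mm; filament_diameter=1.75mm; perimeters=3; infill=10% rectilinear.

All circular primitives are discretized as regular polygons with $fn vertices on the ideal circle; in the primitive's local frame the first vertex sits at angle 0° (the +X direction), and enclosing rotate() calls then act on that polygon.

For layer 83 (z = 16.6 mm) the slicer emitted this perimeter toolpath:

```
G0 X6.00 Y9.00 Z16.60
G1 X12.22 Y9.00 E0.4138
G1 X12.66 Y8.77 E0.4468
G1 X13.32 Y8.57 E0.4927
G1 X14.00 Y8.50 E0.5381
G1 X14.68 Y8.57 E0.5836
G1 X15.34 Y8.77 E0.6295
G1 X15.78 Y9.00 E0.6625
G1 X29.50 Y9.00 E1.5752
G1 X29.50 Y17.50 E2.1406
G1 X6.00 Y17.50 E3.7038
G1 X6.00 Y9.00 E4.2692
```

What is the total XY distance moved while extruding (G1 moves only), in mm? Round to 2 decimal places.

Sum the Euclidean lengths of each G1 segment: total = 64.18 mm.

64.18 mm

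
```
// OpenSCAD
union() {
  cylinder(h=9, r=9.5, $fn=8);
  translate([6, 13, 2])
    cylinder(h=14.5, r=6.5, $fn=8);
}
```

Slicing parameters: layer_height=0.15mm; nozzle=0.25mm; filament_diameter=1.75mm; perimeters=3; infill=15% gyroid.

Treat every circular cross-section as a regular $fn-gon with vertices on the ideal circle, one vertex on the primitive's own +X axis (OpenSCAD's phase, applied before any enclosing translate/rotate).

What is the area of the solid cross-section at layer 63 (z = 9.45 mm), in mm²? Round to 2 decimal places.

At z = 9.45 mm: the cylinder is absent (z outside [0, 9]); the r=6.5 cylinder at (6, 13) gives a regular 8-gon of circumradius 6.5 (constant along its height) (area = (8/2)·6.500²·sin(360°/8) = 119.50 mm²); Combining (union): only the r=6.5 cylinder at (6, 13) is present, so the union is just that shape — area = 119.50 mm². Overall, the cross-section is a single solid region. Net area = 119.50 mm².

119.50 mm²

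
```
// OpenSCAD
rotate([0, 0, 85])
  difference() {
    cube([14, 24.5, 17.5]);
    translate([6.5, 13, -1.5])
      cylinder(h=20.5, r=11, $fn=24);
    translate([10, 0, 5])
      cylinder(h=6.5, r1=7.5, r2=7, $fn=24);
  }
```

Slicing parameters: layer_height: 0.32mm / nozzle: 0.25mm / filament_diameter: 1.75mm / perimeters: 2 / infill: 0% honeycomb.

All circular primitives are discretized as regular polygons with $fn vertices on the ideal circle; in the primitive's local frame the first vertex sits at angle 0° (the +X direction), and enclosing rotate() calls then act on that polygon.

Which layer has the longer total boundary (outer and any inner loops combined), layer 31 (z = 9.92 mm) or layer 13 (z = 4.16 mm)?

layer 13 (z = 4.16 mm)

Layer 31 (z = 9.92): the 14×24.5 cube contributes its full rectangle (perimeter 77.00 mm); the r=11 cylinder at (6.5, 13) contributes a regular 24-gon of circumradius 11 (perimeter = 2·24·11.000·sin(180°/24) = 68.92 mm); the cone at (10, 0) (r1=7.5→r2=7) has section circumradius 7.122 here — a regular 24-gon (perimeter = 2·24·7.122·sin(180°/24) = 44.62 mm); Taking the first minus the rest: starting from the 14×24.5 cube, the r=11 cylinder at (6.5, 13) partially overlaps it — only the 283.38 mm² overlap (of its 375.81 mm²) is removed, clipping the outline; the cone at (10, 0) partially overlaps it — only the 30.14 mm² overlap (of its 157.52 mm²) is removed, clipping the outline — boundary = 49.03 mm; (whole slice rotated 85° about Z — lengths, areas and connectivity unchanged). So its perimeter = 49.03 mm. Layer 13 (z = 4.16): the cube (footprint 14×24.5) is included at this height (perimeter 77.00 mm); the r=11 cylinder at (6.5, 13) gives a regular 24-gon of circumradius 11 (constant along its height) (perimeter = 2·24·11.000·sin(180°/24) = 68.92 mm); the cone at (10, 0) does not reach this height (z outside [5, 11.5]); After the difference (first − rest): starting from the 14×24.5 cube, the r=11 cylinder at (6.5, 13) partially overlaps it — only the 283.38 mm² overlap (of its 375.81 mm²) is removed, clipping the outline — boundary = 74.03 mm; (whole slice rotated 85° about Z — lengths, areas and connectivity unchanged). So its perimeter = 74.03 mm. Layer 13 is larger (74.03 vs 49.03 mm).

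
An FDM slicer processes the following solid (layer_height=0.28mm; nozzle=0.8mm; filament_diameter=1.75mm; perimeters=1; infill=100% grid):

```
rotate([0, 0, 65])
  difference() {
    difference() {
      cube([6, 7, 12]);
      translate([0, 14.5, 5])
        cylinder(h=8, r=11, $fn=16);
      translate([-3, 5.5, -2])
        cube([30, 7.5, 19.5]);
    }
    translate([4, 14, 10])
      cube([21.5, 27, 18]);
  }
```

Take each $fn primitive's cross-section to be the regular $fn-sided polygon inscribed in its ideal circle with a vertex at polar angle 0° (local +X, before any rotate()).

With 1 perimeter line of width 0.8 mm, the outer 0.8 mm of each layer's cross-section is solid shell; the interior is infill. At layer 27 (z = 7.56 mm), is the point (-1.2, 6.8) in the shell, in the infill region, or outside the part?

At z = 7.56 mm: the cube (footprint 6×7) is included at this height; the cylinder at (0, 14.5): section is a regular 16-gon, circumradius r=11; the 30×7.5 cube at (-3, 5.5) contributes its full rectangle; After the difference (first − rest): starting from the 6×7 cube, the r=11 cylinder at (0, 14.5) partially overlaps it — only the 16.67 mm² overlap (of its 370.44 mm²) is removed, clipping the outline; the 30×7.5 cube at (-3, 5.5) partially overlaps it — only the 0.00 mm² overlap (of its 225.00 mm²) is removed, clipping the outline — 1 connected region; the cube at (4, 14) is absent (z outside [10, 28]); After the difference (first − rest): none of the subtracted shapes is present at this height, so the result so far is unchanged — 1 connected region; (whole slice rotated 65° about Z — lengths, areas and connectivity unchanged). Overall, the cross-section is a single solid region. Undo the 65° rotation: the query point maps to (5.656, 3.961) in the un-rotated model frame. The nearest boundary edge runs (6.00, 5.50)→(6.00, 0.00); distance from the point to it = 0.34 mm. The point is inside the cross-section, 0.34 mm from the nearest boundary — within the 0.8 mm shell band (1 × 0.8).

shell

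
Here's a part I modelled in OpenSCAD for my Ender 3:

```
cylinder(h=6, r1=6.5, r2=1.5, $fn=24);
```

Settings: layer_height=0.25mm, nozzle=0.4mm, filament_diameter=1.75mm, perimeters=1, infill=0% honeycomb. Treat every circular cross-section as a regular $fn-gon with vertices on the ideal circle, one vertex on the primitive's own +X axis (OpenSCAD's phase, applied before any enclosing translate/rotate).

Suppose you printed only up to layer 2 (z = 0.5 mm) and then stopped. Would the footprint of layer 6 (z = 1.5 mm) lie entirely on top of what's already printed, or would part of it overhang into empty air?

Compare the two slices. At z = 0.5: the cone contributes a regular 24-gon of circumradius 6.083 (interpolated between r1=6.5 and r2=1.5 at t=0.083) (area = (24/2)·6.083²·sin(360°/24) = 114.94 mm²). At z = 1.5: the cone (r1=6.5→r2=1.5) has section circumradius 5.250 here — a regular 24-gon (area = (24/2)·5.250²·sin(360°/24) = 85.60 mm²). Checking containment: the cross-section at z = 1.5 is a subset of the cross-section at z = 0.5.

entirely on top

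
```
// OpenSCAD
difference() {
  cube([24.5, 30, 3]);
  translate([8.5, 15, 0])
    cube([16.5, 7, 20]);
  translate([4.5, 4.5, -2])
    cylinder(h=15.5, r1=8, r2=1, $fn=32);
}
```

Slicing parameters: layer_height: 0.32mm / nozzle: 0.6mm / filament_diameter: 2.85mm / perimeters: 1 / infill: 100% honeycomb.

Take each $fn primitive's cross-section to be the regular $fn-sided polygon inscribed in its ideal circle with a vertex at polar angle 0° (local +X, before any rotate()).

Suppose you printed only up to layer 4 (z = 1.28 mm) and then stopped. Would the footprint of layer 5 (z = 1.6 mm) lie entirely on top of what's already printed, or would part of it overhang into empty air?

Compare the two slices. At z = 1.28: the cube (footprint 24.5×30) is included at this height (area 735.00 mm²); the cube at (8.5, 15) (footprint 16.5×7) is included at this height (area 115.50 mm²); the cone at (4.5, 4.5): at t=0.212 of its height the radius interpolates to r₁+(r₂−r₁)t = 6.519, giving a regular 32-gon of that circumradius (area = (32/2)·6.519²·sin(360°/32) = 132.64 mm²); After the difference (first − rest): starting from the 24.5×30 cube (735.00 mm²), the 16.5×7 cube at (8.5, 15) partially overlaps it — only the 112.00 mm² overlap (of its 115.50 mm²) is removed, clipping the outline; the cone at (4.5, 4.5) partially overlaps it — only the 106.80 mm² overlap (of its 132.64 mm²) is removed, clipping the outline — area = 516.20 mm². At z = 1.6: the cube is present — its section is the full 24.5×30 rectangle (area 735.00 mm²); the cube at (8.5, 15) is present — its section is the full 16.5×7 rectangle (area 115.50 mm²); the cone at (4.5, 4.5) contributes a regular 32-gon of circumradius 6.374 (interpolated between r1=8 and r2=1 at t=0.232) (area = (32/2)·6.374²·sin(360°/32) = 126.83 mm²); Taking the first minus the rest: starting from the 24.5×30 cube (735.00 mm²), the 16.5×7 cube at (8.5, 15) partially overlaps it — only the 112.00 mm² overlap (of its 115.50 mm²) is removed, clipping the outline; the cone at (4.5, 4.5) partially overlaps it — only the 103.91 mm² overlap (of its 126.83 mm²) is removed, clipping the outline — area = 519.09 mm². Checking containment: at z = 1.6 the cross-section extends beyond the z = 1.28 cross-section by about 2.89 mm².

part overhangs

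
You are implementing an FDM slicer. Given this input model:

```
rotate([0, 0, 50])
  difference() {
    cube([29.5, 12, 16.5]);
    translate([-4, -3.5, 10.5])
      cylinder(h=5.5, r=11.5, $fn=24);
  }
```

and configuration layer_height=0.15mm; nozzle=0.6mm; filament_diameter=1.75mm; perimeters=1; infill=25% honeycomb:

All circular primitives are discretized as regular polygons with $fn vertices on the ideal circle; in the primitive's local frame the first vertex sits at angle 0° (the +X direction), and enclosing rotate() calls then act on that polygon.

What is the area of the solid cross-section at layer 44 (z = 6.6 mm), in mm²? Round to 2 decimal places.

At z = 6.6 mm: the 29.5×12 cube contributes its full rectangle (area 354.00 mm²); the cylinder at (-4, -3.5) does not reach this height (z outside [10.5, 16]); Taking the first minus the rest: none of the subtracted shapes is present at this height, so the 29.5×12 cube is unchanged — area = 354.00 mm²; (whole slice rotated 50° about Z — lengths, areas and connectivity unchanged). Overall, the cross-section is a single solid region. Net area = 354.00 mm².

354.00 mm²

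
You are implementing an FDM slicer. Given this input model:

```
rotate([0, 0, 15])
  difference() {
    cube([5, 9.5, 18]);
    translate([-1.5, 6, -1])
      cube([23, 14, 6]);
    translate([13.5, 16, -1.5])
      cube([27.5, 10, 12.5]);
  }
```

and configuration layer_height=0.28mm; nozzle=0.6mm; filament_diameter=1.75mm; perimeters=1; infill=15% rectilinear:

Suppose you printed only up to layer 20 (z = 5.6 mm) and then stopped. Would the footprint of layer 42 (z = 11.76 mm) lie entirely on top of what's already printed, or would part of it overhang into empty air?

entirely on top

Compare the two slices. At z = 5.6: the cube (footprint 5×9.5) is included at this height (area 47.50 mm²); the cube at (-1.5, 6) does not reach this height (z outside [-1, 5]); the cube at (13.5, 16) is present — its section is the full 27.5×10 rectangle (area 275.00 mm²); After the difference (first − rest): starting from the 5×9.5 cube (47.50 mm²), the 27.5×10 cube at (13.5, 16) misses the remaining region (no effect) — area = 47.50 mm²; (whole slice rotated 15° about Z — lengths, areas and connectivity unchanged). At z = 11.76: the cube (footprint 5×9.5) is included at this height (area 47.50 mm²); the cube at (-1.5, 6) is not intersected at this z (z outside [-1, 5]); the cube at (13.5, 16) does not reach this height (z outside [-1.5, 11]); Subtracting the remaining from the first: none of the subtracted shapes is present at this height, so the 5×9.5 cube is unchanged — area = 47.50 mm²; (whole slice rotated 15° about Z — lengths, areas and connectivity unchanged). Checking containment: the cross-section at z = 11.76 is a subset of the cross-section at z = 5.6.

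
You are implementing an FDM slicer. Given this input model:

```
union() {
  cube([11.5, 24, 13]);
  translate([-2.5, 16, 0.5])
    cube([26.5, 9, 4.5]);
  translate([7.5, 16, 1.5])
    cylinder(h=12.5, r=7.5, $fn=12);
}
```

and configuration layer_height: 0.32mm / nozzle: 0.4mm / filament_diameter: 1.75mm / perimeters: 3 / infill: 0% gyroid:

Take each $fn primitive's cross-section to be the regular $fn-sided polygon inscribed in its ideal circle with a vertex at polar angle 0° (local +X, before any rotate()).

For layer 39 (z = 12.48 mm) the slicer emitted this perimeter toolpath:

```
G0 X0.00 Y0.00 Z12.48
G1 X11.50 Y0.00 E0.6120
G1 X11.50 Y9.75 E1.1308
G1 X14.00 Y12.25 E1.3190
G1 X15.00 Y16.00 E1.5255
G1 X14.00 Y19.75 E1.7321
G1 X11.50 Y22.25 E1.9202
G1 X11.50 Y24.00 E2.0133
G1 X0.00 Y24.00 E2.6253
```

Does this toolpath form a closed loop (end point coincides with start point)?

Start point (G0): (0.00, 0.00). End point (last G1): the path does not return to the start — open.

no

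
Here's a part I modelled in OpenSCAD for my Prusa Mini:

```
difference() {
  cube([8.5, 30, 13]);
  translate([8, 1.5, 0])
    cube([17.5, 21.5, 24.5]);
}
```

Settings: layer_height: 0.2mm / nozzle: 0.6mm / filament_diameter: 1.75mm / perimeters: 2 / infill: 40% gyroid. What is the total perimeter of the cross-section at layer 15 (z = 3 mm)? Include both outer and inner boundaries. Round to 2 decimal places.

At z = 3 mm: the cube (footprint 8.5×30) is included at this height (perimeter 77.00 mm); the cube at (8, 1.5) is present — its section is the full 17.5×21.5 rectangle (perimeter 78.00 mm); After the difference (first − rest): starting from the 8.5×30 cube, the 17.5×21.5 cube at (8, 1.5) partially overlaps it — only the 10.75 mm² overlap (of its 376.25 mm²) is removed, clipping the outline — boundary = 78.00 mm. Overall, the cross-section is a single solid region. Total boundary length (outer) = 78.00 mm.

78.00 mm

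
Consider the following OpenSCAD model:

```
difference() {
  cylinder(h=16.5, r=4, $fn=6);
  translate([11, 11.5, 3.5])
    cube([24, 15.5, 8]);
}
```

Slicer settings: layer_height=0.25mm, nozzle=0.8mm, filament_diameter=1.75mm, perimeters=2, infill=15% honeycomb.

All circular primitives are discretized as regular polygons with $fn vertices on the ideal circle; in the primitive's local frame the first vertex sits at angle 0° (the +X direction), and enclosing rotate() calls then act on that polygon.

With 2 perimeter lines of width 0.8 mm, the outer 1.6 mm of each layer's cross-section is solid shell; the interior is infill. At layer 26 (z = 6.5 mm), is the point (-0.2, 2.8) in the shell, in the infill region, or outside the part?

shell

At z = 6.5 mm: the cylinder: section is a regular 6-gon, circumradius r=4; the cube at (11, 11.5) is present — its section is the full 24×15.5 rectangle; After the difference (first − rest): starting from the r=4 cylinder, the 24×15.5 cube at (11, 11.5) misses the remaining region (no effect) — 1 connected region. Overall, the cross-section is a single solid region. The nearest boundary edge runs (-2.00, 3.46)→(2.00, 3.46); distance from the point to it = 0.66 mm. The point is inside the cross-section, 0.66 mm from the nearest boundary — within the 1.6 mm shell band (2 × 0.8).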